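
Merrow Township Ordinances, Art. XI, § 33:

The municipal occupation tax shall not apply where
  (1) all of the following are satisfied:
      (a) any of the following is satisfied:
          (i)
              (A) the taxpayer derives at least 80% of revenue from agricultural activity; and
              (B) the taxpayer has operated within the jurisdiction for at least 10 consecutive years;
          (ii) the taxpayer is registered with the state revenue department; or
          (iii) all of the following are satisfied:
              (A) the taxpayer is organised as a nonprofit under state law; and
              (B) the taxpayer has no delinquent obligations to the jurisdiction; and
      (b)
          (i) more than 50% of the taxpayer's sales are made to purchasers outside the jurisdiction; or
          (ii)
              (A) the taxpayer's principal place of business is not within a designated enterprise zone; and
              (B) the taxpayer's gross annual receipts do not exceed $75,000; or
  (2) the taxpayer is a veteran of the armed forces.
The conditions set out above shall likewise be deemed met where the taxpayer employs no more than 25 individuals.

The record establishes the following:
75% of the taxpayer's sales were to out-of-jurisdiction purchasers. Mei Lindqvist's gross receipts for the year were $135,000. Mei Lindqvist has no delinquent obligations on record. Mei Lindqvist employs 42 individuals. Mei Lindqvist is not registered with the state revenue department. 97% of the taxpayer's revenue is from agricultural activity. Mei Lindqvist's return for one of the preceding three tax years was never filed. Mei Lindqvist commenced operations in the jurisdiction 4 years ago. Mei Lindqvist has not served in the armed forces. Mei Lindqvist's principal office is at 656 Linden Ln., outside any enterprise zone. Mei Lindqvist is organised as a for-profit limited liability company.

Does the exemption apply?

(A) ≥80% agricultural — holds.
(B) ≥ 10 yrs in jurisdiction — fails.
So (i) is not satisfied (T AND F).
(ii) state-registered — not satisfied.
(A) nonprofit — not satisfied.
(B) no delinquency — met.
So (iii) is not satisfied (F AND T).
So (a) is not satisfied (F OR F OR F).
(i) >50% out-of-jur. sales — holds.
(A) not (in enterprise zone) — met.
(B) receipts ≤ $75,000 — not met.
(ii): T AND F → false.
(b): T OR F → true.
So (1) is not satisfied (F AND T).
(2) veteran — fails.
Overall: F OR F → false.
Exception (≤ 25 employees) — not satisfied.
Result: main false OR exception false → false.

No — not exempt.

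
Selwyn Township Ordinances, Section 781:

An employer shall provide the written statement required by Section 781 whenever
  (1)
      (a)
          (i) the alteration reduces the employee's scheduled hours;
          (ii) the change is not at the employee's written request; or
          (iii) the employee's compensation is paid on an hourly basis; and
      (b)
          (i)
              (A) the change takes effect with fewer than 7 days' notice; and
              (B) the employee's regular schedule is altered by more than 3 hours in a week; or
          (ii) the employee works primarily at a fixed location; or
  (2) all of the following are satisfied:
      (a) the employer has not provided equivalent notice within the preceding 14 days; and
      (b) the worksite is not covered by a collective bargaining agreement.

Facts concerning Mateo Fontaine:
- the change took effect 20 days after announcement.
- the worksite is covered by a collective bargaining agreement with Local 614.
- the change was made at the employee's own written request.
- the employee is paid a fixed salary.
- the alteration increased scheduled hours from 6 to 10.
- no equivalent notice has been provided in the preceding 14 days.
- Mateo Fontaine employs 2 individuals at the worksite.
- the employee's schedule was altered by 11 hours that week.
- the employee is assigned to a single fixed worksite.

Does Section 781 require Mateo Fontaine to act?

(i) hours reduced — not satisfied.
(ii) not employee-requested — not met.
(iii) hourly-paid — fails.
(a): F OR F OR F → false.
(A) < 7 days' notice — fails.
(B) schedule shift > 3h — met.
(i) = F AND T = false.
(ii) fixed location — met.
(b) = F OR T = true.
(1): F AND T → false.
(a) no recent notice — holds.
(b) no CBA — not met.
(2): T AND F → false.
Overall = F OR F = false.

No — not required.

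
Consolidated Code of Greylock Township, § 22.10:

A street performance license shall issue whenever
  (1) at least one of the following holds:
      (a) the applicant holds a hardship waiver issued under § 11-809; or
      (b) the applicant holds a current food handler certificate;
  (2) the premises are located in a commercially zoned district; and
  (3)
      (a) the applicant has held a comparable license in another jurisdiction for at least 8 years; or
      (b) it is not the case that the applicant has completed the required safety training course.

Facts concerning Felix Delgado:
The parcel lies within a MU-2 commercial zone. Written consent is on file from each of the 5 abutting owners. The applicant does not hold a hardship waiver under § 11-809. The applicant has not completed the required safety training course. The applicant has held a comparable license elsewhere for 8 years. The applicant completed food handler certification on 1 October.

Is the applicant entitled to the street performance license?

Yes — granted.

(a) hardship waiver — fails.
(b) food handler cert. — holds.
(1): F OR T → true.
(2) commercially zoned — met.
(a) prior license ≥ 8 yr — satisfied.
(b) not (safety training) — met.
(3) = T OR T = true.
Overall = T AND T AND T = true.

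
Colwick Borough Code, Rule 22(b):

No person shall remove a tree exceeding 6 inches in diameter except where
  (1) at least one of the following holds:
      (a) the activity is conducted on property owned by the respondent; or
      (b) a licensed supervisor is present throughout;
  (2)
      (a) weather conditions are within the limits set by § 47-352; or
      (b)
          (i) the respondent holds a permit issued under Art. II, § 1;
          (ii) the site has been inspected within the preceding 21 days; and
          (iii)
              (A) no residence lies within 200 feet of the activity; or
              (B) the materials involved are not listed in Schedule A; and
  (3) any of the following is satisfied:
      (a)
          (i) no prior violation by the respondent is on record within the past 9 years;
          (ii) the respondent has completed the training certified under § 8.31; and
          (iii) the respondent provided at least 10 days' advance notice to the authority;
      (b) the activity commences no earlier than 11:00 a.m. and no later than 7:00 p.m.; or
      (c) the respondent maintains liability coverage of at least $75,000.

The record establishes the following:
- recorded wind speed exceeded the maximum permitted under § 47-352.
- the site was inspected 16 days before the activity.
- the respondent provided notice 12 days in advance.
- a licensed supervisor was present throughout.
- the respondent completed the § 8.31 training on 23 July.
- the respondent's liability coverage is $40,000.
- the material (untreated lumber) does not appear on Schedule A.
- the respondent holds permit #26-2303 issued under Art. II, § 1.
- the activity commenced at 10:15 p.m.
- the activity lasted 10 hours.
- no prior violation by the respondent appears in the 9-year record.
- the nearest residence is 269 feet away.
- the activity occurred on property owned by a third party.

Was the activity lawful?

(a) own property — not met.
(b) supervisor present — holds.
(1): F OR T → true.
(a) weather ok — not satisfied.
(i) holds permit — satisfied.
(ii) site inspected — met.
(A) no residence in 200 ft — satisfied.
(B) not (Schedule A material) — satisfied.
So (iii) is satisfied (T OR T).
(b): T AND T AND T → true.
(2) = F OR T = true.
(i) no prior violation — satisfied.
(ii) training certified — holds.
(iii) ≥10 days' notice — met.
So (a) is satisfied (T AND T AND T).
(b) start within hours — fails.
(c) coverage ≥ $75,000 — not met.
So (3) is satisfied (T OR F OR F).
Overall: T AND T AND T → true.

Yes — lawful.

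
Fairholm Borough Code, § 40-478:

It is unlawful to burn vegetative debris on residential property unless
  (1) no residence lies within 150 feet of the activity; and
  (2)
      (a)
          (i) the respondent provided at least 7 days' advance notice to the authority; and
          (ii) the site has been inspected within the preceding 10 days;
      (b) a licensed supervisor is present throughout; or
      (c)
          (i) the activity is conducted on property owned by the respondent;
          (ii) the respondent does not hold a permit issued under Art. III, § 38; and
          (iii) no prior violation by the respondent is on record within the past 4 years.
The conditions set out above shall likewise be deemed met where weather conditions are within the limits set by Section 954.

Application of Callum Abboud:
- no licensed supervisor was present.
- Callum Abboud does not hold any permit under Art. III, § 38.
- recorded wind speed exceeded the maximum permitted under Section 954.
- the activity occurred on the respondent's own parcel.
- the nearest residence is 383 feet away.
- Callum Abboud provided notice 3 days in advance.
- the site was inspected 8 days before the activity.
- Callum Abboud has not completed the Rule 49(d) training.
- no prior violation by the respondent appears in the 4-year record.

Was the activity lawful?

(1) no residence in 150 ft — satisfied.
(i) ≥7 days' notice — not met.
(ii) site inspected — satisfied.
(a) = F AND T = false.
(b) supervisor present — not met.
(i) own property — satisfied.
(ii) not (holds permit) — met.
(iii) no prior violation — holds.
(c): T AND T AND T → true.
(2): F OR F OR T → true.
So Overall is satisfied (T AND T).
Exception (weather ok) — not satisfied.
Result: main true OR exception false → true.

Yes — lawful.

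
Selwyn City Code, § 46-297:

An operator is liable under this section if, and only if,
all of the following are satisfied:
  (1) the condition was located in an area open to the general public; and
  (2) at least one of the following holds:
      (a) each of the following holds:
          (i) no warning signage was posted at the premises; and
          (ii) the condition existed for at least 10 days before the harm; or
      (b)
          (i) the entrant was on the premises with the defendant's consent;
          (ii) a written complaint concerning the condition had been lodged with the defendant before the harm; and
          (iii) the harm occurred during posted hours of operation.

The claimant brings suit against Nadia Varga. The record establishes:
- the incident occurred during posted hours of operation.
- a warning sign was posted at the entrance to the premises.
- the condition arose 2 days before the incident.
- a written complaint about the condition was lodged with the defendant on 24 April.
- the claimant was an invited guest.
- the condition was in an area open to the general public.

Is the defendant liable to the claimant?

Yes — liable.

(1) public area — holds.
(i) no signage posted — not satisfied.
(ii) condition ≥10 days old — fails.
(a) = F AND F = false.
(i) consent to enter — satisfied.
(ii) complaint lodged — met.
(iii) during posted hours — holds.
(b) = T AND T AND T = true.
(2): F OR T → true.
Overall: T AND T → true.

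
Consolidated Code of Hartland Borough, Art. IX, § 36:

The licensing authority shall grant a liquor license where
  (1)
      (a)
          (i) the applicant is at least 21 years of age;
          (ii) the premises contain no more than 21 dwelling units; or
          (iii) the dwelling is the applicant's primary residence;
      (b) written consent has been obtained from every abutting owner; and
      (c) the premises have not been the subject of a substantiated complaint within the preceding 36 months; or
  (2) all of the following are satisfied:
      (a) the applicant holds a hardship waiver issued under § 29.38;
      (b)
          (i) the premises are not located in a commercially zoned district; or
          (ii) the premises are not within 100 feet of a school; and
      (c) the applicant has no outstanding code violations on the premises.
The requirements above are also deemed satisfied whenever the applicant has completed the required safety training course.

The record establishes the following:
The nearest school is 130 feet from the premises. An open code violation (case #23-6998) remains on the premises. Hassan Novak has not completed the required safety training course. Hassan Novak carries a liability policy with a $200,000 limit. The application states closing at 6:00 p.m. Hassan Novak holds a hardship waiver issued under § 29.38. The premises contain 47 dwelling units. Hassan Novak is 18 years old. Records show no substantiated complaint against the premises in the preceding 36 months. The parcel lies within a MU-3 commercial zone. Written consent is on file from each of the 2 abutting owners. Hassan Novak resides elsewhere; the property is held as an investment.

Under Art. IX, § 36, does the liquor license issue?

(i) age ≥ 21 — not met.
(ii) ≤ 21 units — fails.
(iii) primary residence — not satisfied.
(a): F OR F OR F → false.
(b) all abutters consent — met.
(c) no complaint in 36 mo. — holds.
(1) = F AND T AND T = false.
(a) hardship waiver — satisfied.
(i) not (commercially zoned) — not met.
(ii) ≥100 ft from school — holds.
(b): F OR T → true.
(c) no code violations — not satisfied.
So (2) is not satisfied (T AND T AND F).
So Overall is not satisfied (F OR F).
Exception (safety training) — not satisfied.
Result: main false OR exception false → false.

No — denied.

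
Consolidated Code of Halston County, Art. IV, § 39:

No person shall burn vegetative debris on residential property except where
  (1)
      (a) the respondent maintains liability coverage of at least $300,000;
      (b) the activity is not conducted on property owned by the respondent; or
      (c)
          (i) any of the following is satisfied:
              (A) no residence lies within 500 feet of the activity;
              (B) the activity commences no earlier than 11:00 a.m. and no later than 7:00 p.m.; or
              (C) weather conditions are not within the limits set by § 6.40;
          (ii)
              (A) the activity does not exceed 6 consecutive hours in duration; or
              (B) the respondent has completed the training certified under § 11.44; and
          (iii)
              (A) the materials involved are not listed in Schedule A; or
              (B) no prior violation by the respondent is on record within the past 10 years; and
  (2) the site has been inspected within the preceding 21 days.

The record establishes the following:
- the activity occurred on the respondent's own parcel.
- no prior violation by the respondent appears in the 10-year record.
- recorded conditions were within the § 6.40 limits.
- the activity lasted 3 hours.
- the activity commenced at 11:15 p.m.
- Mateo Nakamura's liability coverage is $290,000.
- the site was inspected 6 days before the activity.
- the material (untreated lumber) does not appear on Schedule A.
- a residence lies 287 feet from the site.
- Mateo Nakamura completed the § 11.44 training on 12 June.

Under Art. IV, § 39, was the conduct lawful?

No — unlawful.

(a) coverage ≥ $300,000 — not satisfied.
(b) not (own property) — fails.
(A) no residence in 500 ft — not satisfied.
(B) start within hours — not met.
(C) not (weather ok) — fails.
(i): F OR F OR F → false.
(A) ≤ 6 hrs duration — met.
(B) training certified — met.
(ii) = T OR T = true.
(A) not (Schedule A material) — satisfied.
(B) no prior violation — met.
(iii): T OR T → true.
(c) = F AND T AND T = false.
(1) = F OR F OR F = false.
(2) site inspected — satisfied.
Overall: F AND T → false.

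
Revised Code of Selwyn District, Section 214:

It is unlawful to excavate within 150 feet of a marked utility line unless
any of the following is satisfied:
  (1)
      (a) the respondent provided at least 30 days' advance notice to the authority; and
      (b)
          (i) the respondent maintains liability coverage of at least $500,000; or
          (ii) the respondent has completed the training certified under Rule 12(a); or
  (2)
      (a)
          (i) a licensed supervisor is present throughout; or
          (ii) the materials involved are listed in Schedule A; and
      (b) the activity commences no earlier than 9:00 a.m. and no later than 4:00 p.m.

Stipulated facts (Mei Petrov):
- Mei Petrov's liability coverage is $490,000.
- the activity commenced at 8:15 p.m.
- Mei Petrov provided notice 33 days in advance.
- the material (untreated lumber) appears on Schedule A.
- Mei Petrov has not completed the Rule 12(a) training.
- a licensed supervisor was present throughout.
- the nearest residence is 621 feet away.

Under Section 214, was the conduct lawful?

No — unlawful.

(a) ≥30 days' notice — satisfied.
(i) coverage ≥ $500,000 — fails.
(ii) training certified — not satisfied.
(b) = F OR F = false.
(1): T AND F → false.
(i) supervisor present — satisfied.
(ii) Schedule A material — satisfied.
So (a) is satisfied (T OR T).
(b) start within hours — not met.
(2): T AND F → false.
So Overall is not satisfied (F OR F).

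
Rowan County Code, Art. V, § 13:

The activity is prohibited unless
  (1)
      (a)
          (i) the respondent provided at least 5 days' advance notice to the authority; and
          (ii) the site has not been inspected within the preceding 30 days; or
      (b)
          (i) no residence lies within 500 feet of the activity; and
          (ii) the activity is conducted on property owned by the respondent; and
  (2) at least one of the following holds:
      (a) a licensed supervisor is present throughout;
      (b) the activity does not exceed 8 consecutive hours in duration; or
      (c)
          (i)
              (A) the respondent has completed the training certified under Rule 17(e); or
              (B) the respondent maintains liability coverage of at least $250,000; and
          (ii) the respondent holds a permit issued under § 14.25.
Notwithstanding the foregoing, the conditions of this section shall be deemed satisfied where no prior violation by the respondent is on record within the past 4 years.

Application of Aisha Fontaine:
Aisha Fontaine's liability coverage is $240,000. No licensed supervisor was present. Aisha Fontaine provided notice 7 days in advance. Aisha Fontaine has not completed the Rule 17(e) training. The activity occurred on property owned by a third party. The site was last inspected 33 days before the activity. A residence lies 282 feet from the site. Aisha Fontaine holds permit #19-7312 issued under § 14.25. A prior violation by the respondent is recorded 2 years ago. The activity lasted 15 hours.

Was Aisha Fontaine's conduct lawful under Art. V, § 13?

(i) ≥5 days' notice — holds.
(ii) not (site inspected) — met.
(a) = T AND T = true.
(i) no residence in 500 ft — not satisfied.
(ii) own property — not satisfied.
(b) = F AND F = false.
(1): T OR F → true.
(a) supervisor present — fails.
(b) ≤ 8 hrs duration — not satisfied.
(A) training certified — not met.
(B) coverage ≥ $250,000 — fails.
So (i) is not satisfied (F OR F).
(ii) holds permit — holds.
(c) = F AND T = false.
(2): F OR F OR F → false.
So Overall is not satisfied (T AND F).
Exception (no prior violation) — not satisfied.
Result: main false OR exception false → false.

No — unlawful.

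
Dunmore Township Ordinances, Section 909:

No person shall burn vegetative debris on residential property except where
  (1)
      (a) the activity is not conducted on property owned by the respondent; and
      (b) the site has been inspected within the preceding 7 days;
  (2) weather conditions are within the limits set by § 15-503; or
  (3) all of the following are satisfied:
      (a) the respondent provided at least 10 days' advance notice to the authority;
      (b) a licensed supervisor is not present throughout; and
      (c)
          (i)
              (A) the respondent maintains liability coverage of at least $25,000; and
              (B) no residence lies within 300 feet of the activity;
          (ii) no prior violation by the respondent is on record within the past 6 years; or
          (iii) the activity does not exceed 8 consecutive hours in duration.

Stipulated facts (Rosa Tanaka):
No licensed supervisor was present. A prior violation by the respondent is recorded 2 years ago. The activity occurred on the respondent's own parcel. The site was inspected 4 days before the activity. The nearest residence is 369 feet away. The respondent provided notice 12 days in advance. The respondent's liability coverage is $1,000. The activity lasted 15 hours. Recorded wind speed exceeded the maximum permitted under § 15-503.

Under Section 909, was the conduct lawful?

No — unlawful.

(a) not (own property) — fails.
(b) site inspected — holds.
So (1) is not satisfied (F AND T).
(2) weather ok — not met.
(a) ≥10 days' notice — satisfied.
(b) not (supervisor present) — met.
(A) coverage ≥ $25,000 — fails.
(B) no residence in 300 ft — holds.
(i): F AND T → false.
(ii) no prior violation — not met.
(iii) ≤ 8 hrs duration — not satisfied.
(c) = F OR F OR F = false.
(3) = T AND T AND F = false.
Overall: F OR F OR F → false.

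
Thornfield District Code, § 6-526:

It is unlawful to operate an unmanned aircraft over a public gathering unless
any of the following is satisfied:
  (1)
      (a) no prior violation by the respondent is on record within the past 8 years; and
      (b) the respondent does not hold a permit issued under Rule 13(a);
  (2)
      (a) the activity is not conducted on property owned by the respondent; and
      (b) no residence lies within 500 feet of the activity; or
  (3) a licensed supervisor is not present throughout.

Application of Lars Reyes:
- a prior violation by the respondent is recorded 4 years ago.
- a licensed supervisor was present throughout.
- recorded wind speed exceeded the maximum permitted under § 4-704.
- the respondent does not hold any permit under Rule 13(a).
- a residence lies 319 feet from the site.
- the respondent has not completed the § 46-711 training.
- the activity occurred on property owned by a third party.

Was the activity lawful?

No — unlawful.

(a) no prior violation — not satisfied.
(b) not (holds permit) — holds.
(1) = F AND T = false.
(a) not (own property) — satisfied.
(b) no residence in 500 ft — not met.
(2): T AND F → false.
(3) not (supervisor present) — not met.
Overall: F OR F OR F → false.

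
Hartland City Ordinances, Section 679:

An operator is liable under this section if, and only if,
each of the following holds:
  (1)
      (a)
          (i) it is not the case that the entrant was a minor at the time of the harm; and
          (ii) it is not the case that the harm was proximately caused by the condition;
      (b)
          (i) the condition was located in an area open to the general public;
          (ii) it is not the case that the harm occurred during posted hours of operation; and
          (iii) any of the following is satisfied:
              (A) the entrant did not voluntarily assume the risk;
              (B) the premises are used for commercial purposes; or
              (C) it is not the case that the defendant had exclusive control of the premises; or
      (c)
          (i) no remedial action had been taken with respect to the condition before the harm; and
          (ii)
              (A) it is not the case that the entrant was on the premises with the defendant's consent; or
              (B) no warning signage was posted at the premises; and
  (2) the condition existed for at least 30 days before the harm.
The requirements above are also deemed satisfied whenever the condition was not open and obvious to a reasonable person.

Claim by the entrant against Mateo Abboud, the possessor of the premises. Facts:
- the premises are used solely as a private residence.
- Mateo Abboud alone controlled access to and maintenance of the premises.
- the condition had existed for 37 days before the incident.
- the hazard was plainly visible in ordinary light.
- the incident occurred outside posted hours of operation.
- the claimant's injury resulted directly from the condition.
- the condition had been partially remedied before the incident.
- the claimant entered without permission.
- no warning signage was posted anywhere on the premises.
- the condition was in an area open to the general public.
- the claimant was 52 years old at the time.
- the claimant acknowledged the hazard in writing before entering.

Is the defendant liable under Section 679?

No — not liable.

(i) not (entrant a minor) — satisfied.
(ii) not (proximate cause) — fails.
(a) = T AND F = false.
(i) public area — satisfied.
(ii) not (during posted hours) — met.
(A) no assumed risk — not met.
(B) commercial use — not met.
(C) not (exclusive control) — not met.
So (iii) is not satisfied (F OR F OR F).
(b): T AND T AND F → false.
(i) no remedial action — not met.
(A) not (consent to enter) — satisfied.
(B) no signage posted — met.
(ii) = T OR T = true.
(c): F AND T → false.
So (1) is not satisfied (F OR F OR F).
(2) condition ≥30 days old — holds.
So Overall is not satisfied (F AND T).
Exception (not open/obvious) — not satisfied.
Result: main false OR exception false → false.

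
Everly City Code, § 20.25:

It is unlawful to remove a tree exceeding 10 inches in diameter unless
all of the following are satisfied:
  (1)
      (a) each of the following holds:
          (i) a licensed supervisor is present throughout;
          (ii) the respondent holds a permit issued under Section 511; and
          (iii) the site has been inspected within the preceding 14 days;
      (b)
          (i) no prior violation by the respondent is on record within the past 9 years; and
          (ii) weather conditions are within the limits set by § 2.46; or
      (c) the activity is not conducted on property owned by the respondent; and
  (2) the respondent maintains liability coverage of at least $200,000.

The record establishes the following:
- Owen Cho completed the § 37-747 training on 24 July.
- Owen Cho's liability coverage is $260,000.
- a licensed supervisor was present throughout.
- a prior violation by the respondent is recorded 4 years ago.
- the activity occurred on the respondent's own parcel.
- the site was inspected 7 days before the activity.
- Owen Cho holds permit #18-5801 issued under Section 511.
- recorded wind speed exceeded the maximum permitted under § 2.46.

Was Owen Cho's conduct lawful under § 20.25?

(i) supervisor present — met.
(ii) holds permit — satisfied.
(iii) site inspected — holds.
(a) = T AND T AND T = true.
(i) no prior violation — fails.
(ii) weather ok — not satisfied.
So (b) is not satisfied (F AND F).
(c) not (own property) — not met.
So (1) is satisfied (T OR F OR F).
(2) coverage ≥ $200,000 — holds.
Overall: T AND T → true.

Yes — lawful.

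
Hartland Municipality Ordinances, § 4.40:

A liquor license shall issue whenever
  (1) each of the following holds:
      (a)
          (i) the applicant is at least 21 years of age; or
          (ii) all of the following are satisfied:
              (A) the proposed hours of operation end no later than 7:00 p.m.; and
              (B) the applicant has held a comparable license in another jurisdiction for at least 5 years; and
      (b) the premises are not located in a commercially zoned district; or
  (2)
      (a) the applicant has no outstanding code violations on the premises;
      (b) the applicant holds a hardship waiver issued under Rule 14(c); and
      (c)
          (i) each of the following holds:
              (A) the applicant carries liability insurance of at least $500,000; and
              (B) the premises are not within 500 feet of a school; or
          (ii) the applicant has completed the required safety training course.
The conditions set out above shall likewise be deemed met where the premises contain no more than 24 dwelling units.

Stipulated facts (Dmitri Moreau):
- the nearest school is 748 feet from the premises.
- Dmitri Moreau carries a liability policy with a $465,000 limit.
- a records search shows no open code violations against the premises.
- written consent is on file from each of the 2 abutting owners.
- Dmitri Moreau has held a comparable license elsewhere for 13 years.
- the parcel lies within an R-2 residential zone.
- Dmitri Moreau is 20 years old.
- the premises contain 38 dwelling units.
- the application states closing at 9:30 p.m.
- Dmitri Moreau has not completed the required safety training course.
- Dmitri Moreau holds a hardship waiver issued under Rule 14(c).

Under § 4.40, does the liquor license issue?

No — denied.

(i) age ≥ 21 — fails.
(A) closes by 7 p.m. — not met.
(B) prior license ≥ 5 yr — satisfied.
So (ii) is not satisfied (F AND T).
(a): F OR F → false.
(b) not (commercially zoned) — holds.
(1) = F AND T = false.
(a) no code violations — satisfied.
(b) hardship waiver — met.
(A) insurance ≥ $500,000 — not satisfied.
(B) ≥500 ft from school — holds.
(i): F AND T → false.
(ii) safety training — not met.
(c) = F OR F = false.
(2): T AND T AND F → false.
Overall = F OR F = false.
Exception (≤ 24 units) — not satisfied.
Result: main false OR exception false → false.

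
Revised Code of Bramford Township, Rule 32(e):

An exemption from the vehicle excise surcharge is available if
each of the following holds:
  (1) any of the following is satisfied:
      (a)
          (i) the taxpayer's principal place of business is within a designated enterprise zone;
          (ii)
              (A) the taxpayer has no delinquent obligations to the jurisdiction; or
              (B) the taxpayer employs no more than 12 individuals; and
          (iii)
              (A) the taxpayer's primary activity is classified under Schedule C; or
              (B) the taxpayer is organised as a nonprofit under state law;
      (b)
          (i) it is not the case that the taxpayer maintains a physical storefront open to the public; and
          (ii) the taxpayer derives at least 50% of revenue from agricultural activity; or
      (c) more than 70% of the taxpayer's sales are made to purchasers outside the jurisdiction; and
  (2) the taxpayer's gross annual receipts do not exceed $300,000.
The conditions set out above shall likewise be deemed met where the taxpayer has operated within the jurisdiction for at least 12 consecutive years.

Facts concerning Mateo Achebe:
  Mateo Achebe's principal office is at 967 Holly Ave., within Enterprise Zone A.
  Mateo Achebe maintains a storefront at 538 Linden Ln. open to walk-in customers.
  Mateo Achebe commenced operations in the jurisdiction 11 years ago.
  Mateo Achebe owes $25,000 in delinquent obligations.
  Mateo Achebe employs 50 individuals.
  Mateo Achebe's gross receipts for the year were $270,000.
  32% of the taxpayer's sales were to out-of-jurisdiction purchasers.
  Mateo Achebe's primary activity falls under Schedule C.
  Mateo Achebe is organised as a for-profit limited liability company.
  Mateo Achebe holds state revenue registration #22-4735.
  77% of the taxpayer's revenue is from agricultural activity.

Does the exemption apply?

(i) in enterprise zone — met.
(A) no delinquency — fails.
(B) ≤ 12 employees — fails.
(ii) = F OR F = false.
(A) Schedule C activity — met.
(B) nonprofit — not met.
So (iii) is satisfied (T OR F).
(a): T AND F AND T → false.
(i) not (has storefront) — not satisfied.
(ii) ≥50% agricultural — satisfied.
(b) = F AND T = false.
(c) >70% out-of-jur. sales — fails.
(1) = F OR F OR F = false.
(2) receipts ≤ $300,000 — met.
So Overall is not satisfied (F AND T).
Exception (≥ 12 yrs in jurisdiction) — not satisfied.
Result: main false OR exception false → false.

No — not exempt.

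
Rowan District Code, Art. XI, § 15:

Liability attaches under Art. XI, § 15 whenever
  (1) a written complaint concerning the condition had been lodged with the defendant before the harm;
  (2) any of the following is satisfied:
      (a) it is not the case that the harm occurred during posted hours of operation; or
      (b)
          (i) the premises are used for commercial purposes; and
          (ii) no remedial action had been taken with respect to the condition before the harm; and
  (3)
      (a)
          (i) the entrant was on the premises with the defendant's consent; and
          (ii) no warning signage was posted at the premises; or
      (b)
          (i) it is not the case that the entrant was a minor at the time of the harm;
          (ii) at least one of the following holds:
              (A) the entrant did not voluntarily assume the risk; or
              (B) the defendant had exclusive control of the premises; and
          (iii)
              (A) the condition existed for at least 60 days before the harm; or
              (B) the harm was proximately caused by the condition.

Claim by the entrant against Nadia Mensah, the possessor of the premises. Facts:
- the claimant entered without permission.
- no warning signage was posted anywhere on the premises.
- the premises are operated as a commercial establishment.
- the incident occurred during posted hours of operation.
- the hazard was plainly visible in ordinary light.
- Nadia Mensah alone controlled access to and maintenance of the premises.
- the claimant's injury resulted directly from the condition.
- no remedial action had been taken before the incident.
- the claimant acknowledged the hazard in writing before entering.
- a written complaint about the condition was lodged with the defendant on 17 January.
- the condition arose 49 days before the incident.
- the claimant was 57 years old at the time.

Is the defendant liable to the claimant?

(1) complaint lodged — met.
(a) not (during posted hours) — fails.
(i) commercial use — satisfied.
(ii) no remedial action — satisfied.
So (b) is satisfied (T AND T).
(2) = F OR T = true.
(i) consent to enter — not met.
(ii) no signage posted — met.
(a) = F AND T = false.
(i) not (entrant a minor) — met.
(A) no assumed risk — not satisfied.
(B) exclusive control — met.
(ii): F OR T → true.
(A) condition ≥60 days old — fails.
(B) proximate cause — holds.
(iii) = F OR T = true.
(b): T AND T AND T → true.
(3) = F OR T = true.
Overall: T AND T AND T → true.

Yes — liable.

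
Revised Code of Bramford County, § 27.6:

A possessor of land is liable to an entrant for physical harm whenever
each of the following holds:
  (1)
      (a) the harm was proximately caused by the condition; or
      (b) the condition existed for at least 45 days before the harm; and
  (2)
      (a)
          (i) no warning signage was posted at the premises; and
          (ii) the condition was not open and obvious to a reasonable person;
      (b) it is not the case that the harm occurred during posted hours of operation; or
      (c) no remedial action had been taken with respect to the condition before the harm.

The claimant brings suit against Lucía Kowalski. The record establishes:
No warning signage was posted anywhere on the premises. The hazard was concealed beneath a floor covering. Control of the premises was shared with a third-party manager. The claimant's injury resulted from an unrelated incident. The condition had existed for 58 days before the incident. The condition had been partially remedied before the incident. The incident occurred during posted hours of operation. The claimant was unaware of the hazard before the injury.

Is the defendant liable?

Yes — liable.

(a) proximate cause — fails.
(b) condition ≥45 days old — met.
(1): F OR T → true.
(i) no signage posted — holds.
(ii) not open/obvious — holds.
(a): T AND T → true.
(b) not (during posted hours) — not satisfied.
(c) no remedial action — fails.
(2): T OR F OR F → true.
Overall: T AND T → true.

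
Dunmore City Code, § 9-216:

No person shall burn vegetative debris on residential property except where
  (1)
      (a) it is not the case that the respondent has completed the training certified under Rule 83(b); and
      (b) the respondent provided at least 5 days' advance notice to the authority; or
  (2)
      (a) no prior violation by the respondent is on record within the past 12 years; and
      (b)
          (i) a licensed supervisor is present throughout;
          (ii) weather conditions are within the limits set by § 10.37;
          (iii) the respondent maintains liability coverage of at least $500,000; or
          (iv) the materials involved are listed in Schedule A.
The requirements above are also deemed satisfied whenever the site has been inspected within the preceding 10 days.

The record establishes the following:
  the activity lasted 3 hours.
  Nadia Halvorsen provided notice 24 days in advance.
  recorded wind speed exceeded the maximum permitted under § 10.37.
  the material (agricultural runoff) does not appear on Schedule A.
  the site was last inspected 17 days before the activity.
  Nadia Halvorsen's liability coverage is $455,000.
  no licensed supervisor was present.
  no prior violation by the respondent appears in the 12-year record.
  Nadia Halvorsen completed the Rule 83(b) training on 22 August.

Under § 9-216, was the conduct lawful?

(a) not (training certified) — not met.
(b) ≥5 days' notice — holds.
(1): F AND T → false.
(a) no prior violation — met.
(i) supervisor present — not satisfied.
(ii) weather ok — not met.
(iii) coverage ≥ $500,000 — not met.
(iv) Schedule A material — not satisfied.
So (b) is not satisfied (F OR F OR F OR F).
So (2) is not satisfied (T AND F).
So Overall is not satisfied (F OR F).
Exception (site inspected) — not satisfied.
Result: main false OR exception false → false.

No — unlawful.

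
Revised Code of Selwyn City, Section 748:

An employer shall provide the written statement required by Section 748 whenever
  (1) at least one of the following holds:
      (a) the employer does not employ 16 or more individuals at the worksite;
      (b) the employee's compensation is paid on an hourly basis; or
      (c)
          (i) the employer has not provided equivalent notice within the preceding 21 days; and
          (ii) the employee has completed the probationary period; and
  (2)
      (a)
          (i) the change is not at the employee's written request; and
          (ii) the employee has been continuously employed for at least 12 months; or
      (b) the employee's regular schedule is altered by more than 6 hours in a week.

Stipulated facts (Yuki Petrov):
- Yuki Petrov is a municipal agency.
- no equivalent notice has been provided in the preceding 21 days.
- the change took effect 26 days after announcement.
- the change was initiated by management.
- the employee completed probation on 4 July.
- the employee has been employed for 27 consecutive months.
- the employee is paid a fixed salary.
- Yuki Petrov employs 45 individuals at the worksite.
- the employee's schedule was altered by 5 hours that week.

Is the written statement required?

(a) not (≥ 16 at site) — not satisfied.
(b) hourly-paid — fails.
(i) no recent notice — satisfied.
(ii) past probation — holds.
(c) = T AND T = true.
(1) = F OR F OR T = true.
(i) not employee-requested — met.
(ii) tenure ≥ 12 mo. — satisfied.
(a): T AND T → true.
(b) schedule shift > 6h — not satisfied.
(2) = T OR F = true.
So Overall is satisfied (T AND T).

Yes — required.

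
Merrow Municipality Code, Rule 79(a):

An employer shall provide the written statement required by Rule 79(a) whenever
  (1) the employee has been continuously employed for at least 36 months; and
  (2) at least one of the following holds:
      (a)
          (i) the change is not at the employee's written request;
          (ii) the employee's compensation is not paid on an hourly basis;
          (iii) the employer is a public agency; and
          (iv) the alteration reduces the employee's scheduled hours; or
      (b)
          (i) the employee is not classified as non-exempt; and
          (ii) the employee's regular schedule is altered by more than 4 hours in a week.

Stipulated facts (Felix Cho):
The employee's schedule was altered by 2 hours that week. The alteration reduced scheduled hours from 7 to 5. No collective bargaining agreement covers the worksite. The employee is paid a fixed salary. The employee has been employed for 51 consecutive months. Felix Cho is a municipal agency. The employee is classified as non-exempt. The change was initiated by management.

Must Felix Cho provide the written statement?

(1) tenure ≥ 36 mo. — satisfied.
(i) not employee-requested — satisfied.
(ii) not (hourly-paid) — met.
(iii) public agency — satisfied.
(iv) hours reduced — satisfied.
(a): T AND T AND T AND T → true.
(i) not (non-exempt) — fails.
(ii) schedule shift > 4h — fails.
So (b) is not satisfied (F AND F).
(2) = T OR F = true.
So Overall is satisfied (T AND T).

Yes — required.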